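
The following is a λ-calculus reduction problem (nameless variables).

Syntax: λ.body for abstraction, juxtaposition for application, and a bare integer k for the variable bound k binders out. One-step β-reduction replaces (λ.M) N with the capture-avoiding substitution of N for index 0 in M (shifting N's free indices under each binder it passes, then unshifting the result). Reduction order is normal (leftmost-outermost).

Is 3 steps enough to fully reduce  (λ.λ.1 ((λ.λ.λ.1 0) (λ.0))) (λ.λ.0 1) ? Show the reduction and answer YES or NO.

Answer: YES — reaches normal form λ.λ.0 (λ.λ.1 0) in 3 ≤ 3 steps

Derivation:
  start: (λ.λ.1 ((λ.λ.λ.1 0) (λ.0))) (λ.λ.0 1)
  [1] λ.(λ.λ.0 1) ((λ.λ.λ.1 0) (λ.0))
  [2] λ.λ.0 ((λ.λ.λ.1 0) (λ.0))
  [3] λ.λ.0 (λ.λ.1 0)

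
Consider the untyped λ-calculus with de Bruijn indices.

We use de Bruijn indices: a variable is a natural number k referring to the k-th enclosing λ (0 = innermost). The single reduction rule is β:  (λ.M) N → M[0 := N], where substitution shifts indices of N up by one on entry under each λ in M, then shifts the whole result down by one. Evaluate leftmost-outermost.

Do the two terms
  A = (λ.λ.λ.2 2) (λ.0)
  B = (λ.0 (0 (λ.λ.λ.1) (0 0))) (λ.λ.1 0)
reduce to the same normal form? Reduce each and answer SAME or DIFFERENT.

Term A:
  start: (λ.λ.λ.2 2) (λ.0)
  step 1: λ.λ.(λ.0) (λ.0)
  step 2: λ.λ.λ.0

Term B:
  start: (λ.0 (0 (λ.λ.λ.1) (0 0))) (λ.λ.1 0)
  step 1: (λ.λ.1 0) ((λ.λ.1 0) (λ.λ.λ.1) ((λ.λ.1 0) (λ.λ.1 0)))
  step 2: λ.(λ.λ.1 0) (λ.λ.λ.1) ((λ.λ.1 0) (λ.λ.1 0)) 0
  step 3: λ.(λ.(λ.λ.λ.1) 0) ((λ.λ.1 0) (λ.λ.1 0)) 0
  step 4: λ.(λ.λ.λ.1) ((λ.λ.1 0) (λ.λ.1 0)) 0
  step 5: λ.(λ.λ.1) 0
  step 6: λ.λ.1

Answer: DIFFERENT — A ⇓ λ.λ.λ.0, B ⇓ λ.λ.1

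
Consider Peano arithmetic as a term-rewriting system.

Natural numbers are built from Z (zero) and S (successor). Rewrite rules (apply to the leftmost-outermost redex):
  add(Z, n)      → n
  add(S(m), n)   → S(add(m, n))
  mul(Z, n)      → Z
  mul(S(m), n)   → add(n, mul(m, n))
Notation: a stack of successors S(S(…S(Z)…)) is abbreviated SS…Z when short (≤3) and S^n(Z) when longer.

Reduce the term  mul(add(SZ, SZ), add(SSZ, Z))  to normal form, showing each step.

  start: mul(add(SZ, SZ), add(SSZ, Z))
  step 1: mul(S(add(Z, SZ)), add(SSZ, Z))
  step 2: add(add(SSZ, Z), mul(add(Z, SZ), add(SSZ, Z)))
  step 3: add(S(add(SZ, Z)), mul(add(Z, SZ), add(SSZ, Z)))
  step 4: S(add(add(SZ, Z), mul(add(Z, SZ), add(SSZ, Z))))
  step 5: S(add(S(add(Z, Z)), mul(add(Z, SZ), add(SSZ, Z))))
  step 6: S(S(add(add(Z, Z), mul(add(Z, SZ), add(SSZ, Z)))))
  step 7: S(S(add(Z, mul(add(Z, SZ), add(SSZ, Z)))))
  step 8: S(S(mul(add(Z, SZ), add(SSZ, Z))))
  step 9: S(S(mul(SZ, add(SSZ, Z))))
  step 10: S(S(add(add(SSZ, Z), mul(Z, add(SSZ, Z)))))
  step 11: S(S(add(S(add(SZ, Z)), mul(Z, add(SSZ, Z)))))
  step 12: S(S(S(add(add(SZ, Z), mul(Z, add(SSZ, Z))))))
  step 13: S(S(S(add(S(add(Z, Z)), mul(Z, add(SSZ, Z))))))
  step 14: S(S(S(S(add(add(Z, Z), mul(Z, add(SSZ, Z)))))))
  step 15: S(S(S(S(add(Z, mul(Z, add(SSZ, Z)))))))
  step 16: S(S(S(S(mul(Z, add(SSZ, Z))))))
  step 17: S^4(Z)

Answer: normal form = S^4(Z)  (in 17 steps)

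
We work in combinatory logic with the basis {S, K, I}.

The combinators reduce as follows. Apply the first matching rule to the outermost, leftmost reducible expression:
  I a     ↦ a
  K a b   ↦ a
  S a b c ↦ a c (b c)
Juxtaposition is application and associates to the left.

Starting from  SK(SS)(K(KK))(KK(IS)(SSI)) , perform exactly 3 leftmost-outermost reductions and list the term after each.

  start: SK(SS)(K(KK))(KK(IS)(SSI))
  →1  K(K(KK))(SS(K(KK)))(KK(IS)(SSI))
  →2  K(KK)(KK(IS)(SSI))
  →3  KK

Answer: after 3 steps: KK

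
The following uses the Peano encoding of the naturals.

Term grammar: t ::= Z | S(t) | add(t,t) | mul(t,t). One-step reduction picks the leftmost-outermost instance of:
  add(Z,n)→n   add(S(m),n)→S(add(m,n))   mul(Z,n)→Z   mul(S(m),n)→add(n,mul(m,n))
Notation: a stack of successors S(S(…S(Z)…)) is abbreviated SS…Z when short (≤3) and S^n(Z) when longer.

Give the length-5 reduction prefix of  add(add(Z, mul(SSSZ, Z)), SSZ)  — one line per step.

Answer: after 5 steps: add(mul(SZ, Z), SSZ)

Derivation:
  start: add(add(Z, mul(SSSZ, Z)), SSZ)
  →1  add(mul(SSSZ, Z), SSZ)
  →2  add(add(Z, mul(SSZ, Z)), SSZ)
  →3  add(mul(SSZ, Z), SSZ)
  →4  add(add(Z, mul(SZ, Z)), SSZ)
  →5  add(mul(SZ, Z), SSZ)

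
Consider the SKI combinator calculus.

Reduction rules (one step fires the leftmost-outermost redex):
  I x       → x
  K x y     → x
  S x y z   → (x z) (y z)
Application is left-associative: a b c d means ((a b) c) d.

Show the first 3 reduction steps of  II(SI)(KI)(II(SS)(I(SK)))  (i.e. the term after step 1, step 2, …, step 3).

  start: II(SI)(KI)(II(SS)(I(SK)))
  step 1: I(SI)(KI)(II(SS)(I(SK)))
  step 2: SI(KI)(II(SS)(I(SK)))
  step 3: I(II(SS)(I(SK)))(KI(II(SS)(I(SK))))

Answer: after 3 steps: I(II(SS)(I(SK)))(KI(II(SS)(I(SK))))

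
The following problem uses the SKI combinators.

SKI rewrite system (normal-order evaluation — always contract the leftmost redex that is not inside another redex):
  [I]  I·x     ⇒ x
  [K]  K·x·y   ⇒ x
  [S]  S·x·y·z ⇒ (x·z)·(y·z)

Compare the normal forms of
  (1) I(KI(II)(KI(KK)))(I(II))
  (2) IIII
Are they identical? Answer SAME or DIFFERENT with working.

Term A:
  start: I(KI(II)(KI(KK)))(I(II))
  [1] KI(II)(KI(KK))(I(II))
  [2] I(KI(KK))(I(II))
  [3] KI(KK)(I(II))
  [4] I(I(II))
  [5] I(II)
  [6] II
  [7] I

Term B:
  start: IIII
  [1] III
  [2] II
  [3] I

Answer: SAME — A ⇓ I, B ⇓ I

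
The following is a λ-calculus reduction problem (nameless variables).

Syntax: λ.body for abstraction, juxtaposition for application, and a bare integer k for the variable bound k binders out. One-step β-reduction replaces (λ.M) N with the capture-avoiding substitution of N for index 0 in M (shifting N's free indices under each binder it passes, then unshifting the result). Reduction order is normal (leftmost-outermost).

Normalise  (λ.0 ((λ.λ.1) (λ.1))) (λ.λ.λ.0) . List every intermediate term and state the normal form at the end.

  start: (λ.0 ((λ.λ.1) (λ.1))) (λ.λ.λ.0)
  →1  (λ.λ.λ.0) ((λ.λ.1) (λ.λ.λ.λ.0))
  →2  λ.λ.0

Answer: normal form = λ.λ.0  (in 2 steps)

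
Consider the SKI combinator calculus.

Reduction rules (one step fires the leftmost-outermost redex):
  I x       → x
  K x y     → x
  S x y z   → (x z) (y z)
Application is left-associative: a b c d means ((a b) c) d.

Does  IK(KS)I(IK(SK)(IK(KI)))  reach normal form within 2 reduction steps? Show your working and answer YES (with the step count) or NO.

Answer: NO — after 2 steps the term is KS(IK(SK)(IK(KI))), not yet normal

Working:
  start: IK(KS)I(IK(SK)(IK(KI)))
  →1  K(KS)I(IK(SK)(IK(KI)))
  →2  KS(IK(SK)(IK(KI)))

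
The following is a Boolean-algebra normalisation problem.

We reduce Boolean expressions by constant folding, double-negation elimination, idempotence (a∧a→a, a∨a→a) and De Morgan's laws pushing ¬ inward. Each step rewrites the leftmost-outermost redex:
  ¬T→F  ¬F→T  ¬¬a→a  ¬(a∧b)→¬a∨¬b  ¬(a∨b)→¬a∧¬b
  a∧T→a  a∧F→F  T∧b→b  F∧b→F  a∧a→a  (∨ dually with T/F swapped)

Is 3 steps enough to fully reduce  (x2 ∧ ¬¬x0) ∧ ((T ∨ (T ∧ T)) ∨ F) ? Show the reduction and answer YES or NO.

  start: (x2 ∧ ¬¬x0) ∧ ((T ∨ (T ∧ T)) ∨ F)
  step 1: (x2 ∧ x0) ∧ ((T ∨ (T ∧ T)) ∨ F)
  step 2: (x2 ∧ x0) ∧ (T ∨ (T ∧ T))
  step 3: (x2 ∧ x0) ∧ T

Answer: NO — after 3 steps the term is (x2 ∧ x0) ∧ T, not yet normal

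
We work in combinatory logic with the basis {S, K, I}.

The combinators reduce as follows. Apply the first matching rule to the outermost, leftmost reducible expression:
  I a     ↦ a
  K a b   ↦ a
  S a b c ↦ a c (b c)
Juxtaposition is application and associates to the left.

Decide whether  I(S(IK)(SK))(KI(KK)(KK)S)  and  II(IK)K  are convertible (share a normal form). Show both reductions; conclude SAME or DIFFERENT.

Term A:
  start: I(S(IK)(SK))(KI(KK)(KK)S)
  →1  S(IK)(SK)(KI(KK)(KK)S)
  →2  IK(KI(KK)(KK)S)(SK(KI(KK)(KK)S))
  →3  K(KI(KK)(KK)S)(SK(KI(KK)(KK)S))
  →4  KI(KK)(KK)S
  →5  I(KK)S
  →6  KKS
  →7  K

Term B:
  start: II(IK)K
  →1  I(IK)K
  →2  IKK
  →3  KK

Answer: DIFFERENT — A ⇓ K, B ⇓ KK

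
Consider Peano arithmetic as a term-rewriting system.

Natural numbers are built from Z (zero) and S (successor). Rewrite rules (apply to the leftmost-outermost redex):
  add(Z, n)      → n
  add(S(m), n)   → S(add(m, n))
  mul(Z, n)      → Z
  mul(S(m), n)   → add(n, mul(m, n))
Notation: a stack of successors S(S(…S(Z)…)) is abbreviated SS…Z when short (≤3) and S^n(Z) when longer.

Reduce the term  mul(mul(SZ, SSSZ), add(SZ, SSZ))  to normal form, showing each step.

Answer: normal form = S^9(Z)  (in 28 steps)

Working:
  start: mul(mul(SZ, SSSZ), add(SZ, SSZ))
  →1  mul(add(SSSZ, mul(Z, SSSZ)), add(SZ, SSZ))
  →2  mul(S(add(SSZ, mul(Z, SSSZ))), add(SZ, SSZ))
  →3  add(add(SZ, SSZ), mul(add(SSZ, mul(Z, SSSZ)), add(SZ, SSZ)))
  →4  add(S(add(Z, SSZ)), mul(add(SSZ, mul(Z, SSSZ)), add(SZ, SSZ)))
  →5  S(add(add(Z, SSZ), mul(add(SSZ, mul(Z, SSSZ)), add(SZ, SSZ))))
  →6  S(add(SSZ, mul(add(SSZ, mul(Z, SSSZ)), add(SZ, SSZ))))
  →7  S(S(add(SZ, mul(add(SSZ, mul(Z, SSSZ)), add(SZ, SSZ)))))
  →8  S(S(S(add(Z, mul(add(SSZ, mul(Z, SSSZ)), add(SZ, SSZ))))))
  →9  S(S(S(mul(add(SSZ, mul(Z, SSSZ)), add(SZ, SSZ)))))
  →10  S(S(S(mul(S(add(SZ, mul(Z, SSSZ))), add(SZ, SSZ)))))
  →11  S(S(S(add(add(SZ, SSZ), mul(add(SZ, mul(Z, SSSZ)), add(SZ, SSZ))))))
  →12  S(S(S(add(S(add(Z, SSZ)), mul(add(SZ, mul(Z, SSSZ)), add(SZ, SSZ))))))
  →13  S(S(S(S(add(add(Z, SSZ), mul(add(SZ, mul(Z, SSSZ)), add(SZ, SSZ)))))))
  →14  S(S(S(S(add(SSZ, mul(add(SZ, mul(Z, SSSZ)), add(SZ, SSZ)))))))
  →15  S(S(S(S(S(add(SZ, mul(add(SZ, mul(Z, SSSZ)), add(SZ, SSZ))))))))
  →16  S(S(S(S(S(S(add(Z, mul(add(SZ, mul(Z, SSSZ)), add(SZ, SSZ)))))))))
  →17  S(S(S(S(S(S(mul(add(SZ, mul(Z, SSSZ)), add(SZ, SSZ))))))))
  →18  S(S(S(S(S(S(mul(S(add(Z, mul(Z, SSSZ))), add(SZ, SSZ))))))))
  →19  S(S(S(S(S(S(add(add(SZ, SSZ), mul(add(Z, mul(Z, SSSZ)), add(SZ, SSZ)))))))))
  →20  S(S(S(S(S(S(add(S(add(Z, SSZ)), mul(add(Z, mul(Z, SSSZ)), add(SZ, SSZ)))))))))
  →21  S(S(S(S(S(S(S(add(add(Z, SSZ), mul(add(Z, mul(Z, SSSZ)), add(SZ, SSZ))))))))))
  →22  S(S(S(S(S(S(S(add(SSZ, mul(add(Z, mul(Z, SSSZ)), add(SZ, SSZ))))))))))
  →23  S(S(S(S(S(S(S(S(add(SZ, mul(add(Z, mul(Z, SSSZ)), add(SZ, SSZ)))))))))))
  →24  S(S(S(S(S(S(S(S(S(add(Z, mul(add(Z, mul(Z, SSSZ)), add(SZ, SSZ))))))))))))
  →25  S(S(S(S(S(S(S(S(S(mul(add(Z, mul(Z, SSSZ)), add(SZ, SSZ)))))))))))
  →26  S(S(S(S(S(S(S(S(S(mul(mul(Z, SSSZ), add(SZ, SSZ)))))))))))
  →27  S(S(S(S(S(S(S(S(S(mul(Z, add(SZ, SSZ)))))))))))
  →28  S^9(Z)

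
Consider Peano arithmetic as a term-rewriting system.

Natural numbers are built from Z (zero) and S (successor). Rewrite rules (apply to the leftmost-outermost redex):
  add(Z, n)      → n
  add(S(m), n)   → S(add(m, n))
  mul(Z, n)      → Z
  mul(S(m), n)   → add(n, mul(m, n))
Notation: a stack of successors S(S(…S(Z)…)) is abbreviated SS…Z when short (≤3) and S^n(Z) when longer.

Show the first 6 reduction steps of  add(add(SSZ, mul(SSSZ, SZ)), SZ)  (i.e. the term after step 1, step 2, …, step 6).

Answer: after 6 steps: S(S(add(add(SZ, mul(SSZ, SZ)), SZ)))

Derivation:
  start: add(add(SSZ, mul(SSSZ, SZ)), SZ)
  step 1: add(S(add(SZ, mul(SSSZ, SZ))), SZ)
  step 2: S(add(add(SZ, mul(SSSZ, SZ)), SZ))
  step 3: S(add(S(add(Z, mul(SSSZ, SZ))), SZ))
  step 4: S(S(add(add(Z, mul(SSSZ, SZ)), SZ)))
  step 5: S(S(add(mul(SSSZ, SZ), SZ)))
  step 6: S(S(add(add(SZ, mul(SSZ, SZ)), SZ)))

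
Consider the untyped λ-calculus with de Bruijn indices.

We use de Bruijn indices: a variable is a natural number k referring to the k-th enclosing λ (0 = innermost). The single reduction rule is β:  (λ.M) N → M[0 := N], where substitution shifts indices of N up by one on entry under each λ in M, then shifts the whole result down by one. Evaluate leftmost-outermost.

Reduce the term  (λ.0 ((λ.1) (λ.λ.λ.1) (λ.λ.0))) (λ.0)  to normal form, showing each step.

Answer: normal form = λ.λ.0  (in 4 steps)

Reduction:
  start: (λ.0 ((λ.1) (λ.λ.λ.1) (λ.λ.0))) (λ.0)
  step 1: (λ.0) ((λ.λ.0) (λ.λ.λ.1) (λ.λ.0))
  step 2: (λ.λ.0) (λ.λ.λ.1) (λ.λ.0)
  step 3: (λ.0) (λ.λ.0)
  step 4: λ.λ.0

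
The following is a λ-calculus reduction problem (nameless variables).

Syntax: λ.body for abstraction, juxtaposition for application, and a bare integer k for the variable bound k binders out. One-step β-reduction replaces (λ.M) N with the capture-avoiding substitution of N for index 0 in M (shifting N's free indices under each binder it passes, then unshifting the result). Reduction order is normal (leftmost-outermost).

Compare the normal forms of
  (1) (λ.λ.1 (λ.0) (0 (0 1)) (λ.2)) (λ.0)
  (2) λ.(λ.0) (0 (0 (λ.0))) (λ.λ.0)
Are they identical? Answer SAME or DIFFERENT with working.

Term A:
  start: (λ.λ.1 (λ.0) (0 (0 1)) (λ.2)) (λ.0)
  →1  λ.(λ.0) (λ.0) (0 (0 (λ.0))) (λ.λ.0)
  →2  λ.(λ.0) (0 (0 (λ.0))) (λ.λ.0)
  →3  λ.0 (0 (λ.0)) (λ.λ.0)

Term B:
  start: λ.(λ.0) (0 (0 (λ.0))) (λ.λ.0)
  →1  λ.0 (0 (λ.0)) (λ.λ.0)

Answer: SAME — A ⇓ λ.0 (0 (λ.0)) (λ.λ.0), B ⇓ λ.0 (0 (λ.0)) (λ.λ.0)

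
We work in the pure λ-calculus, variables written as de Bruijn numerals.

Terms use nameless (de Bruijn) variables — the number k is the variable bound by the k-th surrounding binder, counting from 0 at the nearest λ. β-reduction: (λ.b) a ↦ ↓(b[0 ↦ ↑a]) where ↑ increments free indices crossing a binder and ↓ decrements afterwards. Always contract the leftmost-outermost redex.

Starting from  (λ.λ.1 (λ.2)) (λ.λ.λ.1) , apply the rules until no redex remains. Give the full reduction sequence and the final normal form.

Answer: normal form = λ.λ.λ.1  (in 2 steps)

Working:
  start: (λ.λ.1 (λ.2)) (λ.λ.λ.1)
  step 1: λ.(λ.λ.λ.1) (λ.λ.λ.λ.1)
  step 2: λ.λ.λ.1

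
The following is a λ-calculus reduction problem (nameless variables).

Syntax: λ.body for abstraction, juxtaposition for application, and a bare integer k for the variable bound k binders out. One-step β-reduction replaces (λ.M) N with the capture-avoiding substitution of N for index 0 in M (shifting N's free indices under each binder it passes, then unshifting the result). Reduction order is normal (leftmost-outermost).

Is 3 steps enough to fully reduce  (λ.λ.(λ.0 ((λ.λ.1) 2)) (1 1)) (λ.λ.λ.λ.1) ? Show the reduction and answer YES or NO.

Answer: NO — after 3 steps the term is λ.(λ.λ.λ.1) ((λ.λ.1) (λ.λ.λ.λ.1)), not yet normal

Reduction:
  start: (λ.λ.(λ.0 ((λ.λ.1) 2)) (1 1)) (λ.λ.λ.λ.1)
  →1  λ.(λ.0 ((λ.λ.1) (λ.λ.λ.λ.1))) ((λ.λ.λ.λ.1) (λ.λ.λ.λ.1))
  →2  λ.(λ.λ.λ.λ.1) (λ.λ.λ.λ.1) ((λ.λ.1) (λ.λ.λ.λ.1))
  →3  λ.(λ.λ.λ.1) ((λ.λ.1) (λ.λ.λ.λ.1))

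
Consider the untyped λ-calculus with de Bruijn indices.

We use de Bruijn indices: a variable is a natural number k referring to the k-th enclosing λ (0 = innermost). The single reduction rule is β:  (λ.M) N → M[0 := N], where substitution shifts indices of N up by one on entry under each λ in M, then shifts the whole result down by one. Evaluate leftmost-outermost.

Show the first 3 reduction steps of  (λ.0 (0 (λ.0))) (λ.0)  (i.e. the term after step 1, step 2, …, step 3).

Answer: after 3 steps: λ.0

Derivation:
  start: (λ.0 (0 (λ.0))) (λ.0)
  [1] (λ.0) ((λ.0) (λ.0))
  [2] (λ.0) (λ.0)
  [3] λ.0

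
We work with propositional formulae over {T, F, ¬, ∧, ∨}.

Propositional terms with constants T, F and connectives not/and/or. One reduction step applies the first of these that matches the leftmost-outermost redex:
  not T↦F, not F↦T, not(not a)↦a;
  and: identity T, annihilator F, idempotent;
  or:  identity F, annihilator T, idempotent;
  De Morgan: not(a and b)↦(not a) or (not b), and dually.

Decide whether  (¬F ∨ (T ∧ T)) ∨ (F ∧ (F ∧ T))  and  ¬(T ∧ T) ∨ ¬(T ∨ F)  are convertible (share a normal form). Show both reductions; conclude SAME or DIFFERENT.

Term A:
  start: (¬F ∨ (T ∧ T)) ∨ (F ∧ (F ∧ T))
  [1] (T ∨ (T ∧ T)) ∨ (F ∧ (F ∧ T))
  [2] T ∨ (F ∧ (F ∧ T))
  [3] T

Term B:
  start: ¬(T ∧ T) ∨ ¬(T ∨ F)
  [1] (¬T ∨ ¬T) ∨ ¬(T ∨ F)
  [2] ¬T ∨ ¬(T ∨ F)
  [3] F ∨ ¬(T ∨ F)
  [4] ¬(T ∨ F)
  [5] ¬T ∧ ¬F
  [6] F ∧ ¬F
  [7] F

Answer: DIFFERENT — A ⇓ T, B ⇓ F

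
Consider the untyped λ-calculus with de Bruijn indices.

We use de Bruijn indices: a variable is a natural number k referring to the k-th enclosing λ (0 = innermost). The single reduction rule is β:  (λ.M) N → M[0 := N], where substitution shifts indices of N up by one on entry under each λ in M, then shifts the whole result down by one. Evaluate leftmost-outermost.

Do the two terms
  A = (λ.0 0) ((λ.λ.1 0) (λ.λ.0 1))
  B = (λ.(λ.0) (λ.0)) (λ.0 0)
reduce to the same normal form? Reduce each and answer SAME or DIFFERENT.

Answer: DIFFERENT — A ⇓ λ.0 (λ.λ.0 1), B ⇓ λ.0

Derivation:
Term A:
  start: (λ.0 0) ((λ.λ.1 0) (λ.λ.0 1))
  step 1: (λ.λ.1 0) (λ.λ.0 1) ((λ.λ.1 0) (λ.λ.0 1))
  step 2: (λ.(λ.λ.0 1) 0) ((λ.λ.1 0) (λ.λ.0 1))
  step 3: (λ.λ.0 1) ((λ.λ.1 0) (λ.λ.0 1))
  step 4: λ.0 ((λ.λ.1 0) (λ.λ.0 1))
  step 5: λ.0 (λ.(λ.λ.0 1) 0)
  step 6: λ.0 (λ.λ.0 1)

Term B:
  start: (λ.(λ.0) (λ.0)) (λ.0 0)
  step 1: (λ.0) (λ.0)
  step 2: λ.0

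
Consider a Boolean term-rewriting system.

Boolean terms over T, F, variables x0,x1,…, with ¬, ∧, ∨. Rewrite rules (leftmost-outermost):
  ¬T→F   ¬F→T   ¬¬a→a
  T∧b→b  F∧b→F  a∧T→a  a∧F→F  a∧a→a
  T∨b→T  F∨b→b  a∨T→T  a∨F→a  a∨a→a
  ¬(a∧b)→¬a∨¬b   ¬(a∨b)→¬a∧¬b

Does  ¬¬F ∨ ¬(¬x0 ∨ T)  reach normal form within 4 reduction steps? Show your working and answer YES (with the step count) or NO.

Answer: NO — after 4 steps the term is x0 ∧ ¬T, not yet normal

Derivation:
  start: ¬¬F ∨ ¬(¬x0 ∨ T)
  step 1: F ∨ ¬(¬x0 ∨ T)
  step 2: ¬(¬x0 ∨ T)
  step 3: ¬¬x0 ∧ ¬T
  step 4: x0 ∧ ¬T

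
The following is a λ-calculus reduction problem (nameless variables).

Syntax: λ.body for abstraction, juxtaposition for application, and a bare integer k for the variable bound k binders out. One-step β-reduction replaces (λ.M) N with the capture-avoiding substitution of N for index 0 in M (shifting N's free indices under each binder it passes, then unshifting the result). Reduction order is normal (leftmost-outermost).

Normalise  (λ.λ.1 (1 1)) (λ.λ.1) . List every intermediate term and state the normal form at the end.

  start: (λ.λ.1 (1 1)) (λ.λ.1)
  [1] λ.(λ.λ.1) ((λ.λ.1) (λ.λ.1))
  [2] λ.λ.(λ.λ.1) (λ.λ.1)
  [3] λ.λ.λ.λ.λ.1

Answer: normal form = λ.λ.λ.λ.λ.1  (in 3 steps)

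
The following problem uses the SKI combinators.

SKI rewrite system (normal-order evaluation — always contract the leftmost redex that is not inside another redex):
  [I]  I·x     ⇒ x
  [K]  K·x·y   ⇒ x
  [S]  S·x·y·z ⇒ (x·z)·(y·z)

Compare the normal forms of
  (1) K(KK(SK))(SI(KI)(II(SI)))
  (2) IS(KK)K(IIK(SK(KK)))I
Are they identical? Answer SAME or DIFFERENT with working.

Term A:
  start: K(KK(SK))(SI(KI)(II(SI)))
  →1  KK(SK)
  →2  K

Term B:
  start: IS(KK)K(IIK(SK(KK)))I
  →1  S(KK)K(IIK(SK(KK)))I
  →2  KK(IIK(SK(KK)))(K(IIK(SK(KK))))I
  →3  K(K(IIK(SK(KK))))I
  →4  K(IIK(SK(KK)))
  →5  K(IK(SK(KK)))
  →6  K(K(SK(KK)))

Answer: DIFFERENT — A ⇓ K, B ⇓ K(K(SK(KK)))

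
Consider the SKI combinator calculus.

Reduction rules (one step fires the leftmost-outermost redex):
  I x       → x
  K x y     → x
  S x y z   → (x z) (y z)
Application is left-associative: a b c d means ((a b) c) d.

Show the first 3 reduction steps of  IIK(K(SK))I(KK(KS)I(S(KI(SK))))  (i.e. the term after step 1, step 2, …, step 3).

Answer: after 3 steps: K(SK)(KK(KS)I(S(KI(SK))))

Working:
  start: IIK(K(SK))I(KK(KS)I(S(KI(SK))))
  →1  IK(K(SK))I(KK(KS)I(S(KI(SK))))
  →2  K(K(SK))I(KK(KS)I(S(KI(SK))))
  →3  K(SK)(KK(KS)I(S(KI(SK))))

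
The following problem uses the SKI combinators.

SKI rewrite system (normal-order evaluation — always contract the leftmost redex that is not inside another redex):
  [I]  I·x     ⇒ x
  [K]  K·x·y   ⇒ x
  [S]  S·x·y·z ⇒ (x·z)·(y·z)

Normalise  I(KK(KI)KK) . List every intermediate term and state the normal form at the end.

  start: I(KK(KI)KK)
  →1  KK(KI)KK
  →2  KKK
  →3  K

Answer: normal form = K  (in 3 steps)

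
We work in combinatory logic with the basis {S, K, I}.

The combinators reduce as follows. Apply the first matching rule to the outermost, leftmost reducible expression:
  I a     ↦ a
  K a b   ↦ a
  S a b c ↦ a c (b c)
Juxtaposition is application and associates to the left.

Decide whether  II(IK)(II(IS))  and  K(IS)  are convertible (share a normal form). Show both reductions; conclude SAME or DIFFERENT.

Term A:
  start: II(IK)(II(IS))
  →1  I(IK)(II(IS))
  →2  IK(II(IS))
  →3  K(II(IS))
  →4  K(I(IS))
  →5  K(IS)
  →6  KS

Term B:
  start: K(IS)
  →1  KS

Answer: SAME — A ⇓ KS, B ⇓ KS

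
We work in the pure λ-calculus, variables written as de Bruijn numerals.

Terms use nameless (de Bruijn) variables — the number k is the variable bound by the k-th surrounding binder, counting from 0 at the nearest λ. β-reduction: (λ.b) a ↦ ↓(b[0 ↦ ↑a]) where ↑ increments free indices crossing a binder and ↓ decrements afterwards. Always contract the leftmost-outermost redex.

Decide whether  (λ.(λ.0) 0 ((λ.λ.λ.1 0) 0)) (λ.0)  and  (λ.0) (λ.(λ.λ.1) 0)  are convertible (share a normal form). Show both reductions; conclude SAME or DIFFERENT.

Term A:
  start: (λ.(λ.0) 0 ((λ.λ.λ.1 0) 0)) (λ.0)
  →1  (λ.0) (λ.0) ((λ.λ.λ.1 0) (λ.0))
  →2  (λ.0) ((λ.λ.λ.1 0) (λ.0))
  →3  (λ.λ.λ.1 0) (λ.0)
  →4  λ.λ.1 0

Term B:
  start: (λ.0) (λ.(λ.λ.1) 0)
  →1  λ.(λ.λ.1) 0
  →2  λ.λ.1

Answer: DIFFERENT — A ⇓ λ.λ.1 0, B ⇓ λ.λ.1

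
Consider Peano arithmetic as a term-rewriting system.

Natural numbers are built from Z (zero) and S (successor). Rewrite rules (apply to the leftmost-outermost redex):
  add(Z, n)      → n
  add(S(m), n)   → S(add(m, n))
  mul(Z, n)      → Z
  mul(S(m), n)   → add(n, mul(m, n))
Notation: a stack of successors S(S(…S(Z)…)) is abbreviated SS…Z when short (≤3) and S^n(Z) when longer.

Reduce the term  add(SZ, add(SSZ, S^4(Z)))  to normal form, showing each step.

  start: add(SZ, add(SSZ, S^4(Z)))
  step 1: S(add(Z, add(SSZ, S^4(Z))))
  step 2: S(add(SSZ, S^4(Z)))
  step 3: S(S(add(SZ, S^4(Z))))
  step 4: S(S(S(add(Z, S^4(Z)))))
  step 5: S^7(Z)

Answer: normal form = S^7(Z)  (in 5 steps)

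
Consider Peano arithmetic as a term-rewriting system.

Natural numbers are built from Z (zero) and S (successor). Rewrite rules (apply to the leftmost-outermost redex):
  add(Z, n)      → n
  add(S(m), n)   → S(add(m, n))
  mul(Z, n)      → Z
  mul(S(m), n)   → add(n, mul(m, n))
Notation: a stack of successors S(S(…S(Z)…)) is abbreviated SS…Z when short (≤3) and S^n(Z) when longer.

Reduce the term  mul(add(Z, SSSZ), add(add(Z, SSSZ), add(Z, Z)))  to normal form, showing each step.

  start: mul(add(Z, SSSZ), add(add(Z, SSSZ), add(Z, Z)))
  →1  mul(SSSZ, add(add(Z, SSSZ), add(Z, Z)))
  →2  add(add(add(Z, SSSZ), add(Z, Z)), mul(SSZ, add(add(Z, SSSZ), add(Z, Z))))
  →3  add(add(SSSZ, add(Z, Z)), mul(SSZ, add(add(Z, SSSZ), add(Z, Z))))
  →4  add(S(add(SSZ, add(Z, Z))), mul(SSZ, add(add(Z, SSSZ), add(Z, Z))))
  →5  S(add(add(SSZ, add(Z, Z)), mul(SSZ, add(add(Z, SSSZ), add(Z, Z)))))
  →6  S(add(S(add(SZ, add(Z, Z))), mul(SSZ, add(add(Z, SSSZ), add(Z, Z)))))
  →7  S(S(add(add(SZ, add(Z, Z)), mul(SSZ, add(add(Z, SSSZ), add(Z, Z))))))
  →8  S(S(add(S(add(Z, add(Z, Z))), mul(SSZ, add(add(Z, SSSZ), add(Z, Z))))))
  →9  S(S(S(add(add(Z, add(Z, Z)), mul(SSZ, add(add(Z, SSSZ), add(Z, Z)))))))
  →10  S(S(S(add(add(Z, Z), mul(SSZ, add(add(Z, SSSZ), add(Z, Z)))))))
  →11  S(S(S(add(Z, mul(SSZ, add(add(Z, SSSZ), add(Z, Z)))))))
  →12  S(S(S(mul(SSZ, add(add(Z, SSSZ), add(Z, Z))))))
  →13  S(S(S(add(add(add(Z, SSSZ), add(Z, Z)), mul(SZ, add(add(Z, SSSZ), add(Z, Z)))))))
  →14  S(S(S(add(add(SSSZ, add(Z, Z)), mul(SZ, add(add(Z, SSSZ), add(Z, Z)))))))
  →15  S(S(S(add(S(add(SSZ, add(Z, Z))), mul(SZ, add(add(Z, SSSZ), add(Z, Z)))))))
  →16  S(S(S(S(add(add(SSZ, add(Z, Z)), mul(SZ, add(add(Z, SSSZ), add(Z, Z))))))))
  →17  S(S(S(S(add(S(add(SZ, add(Z, Z))), mul(SZ, add(add(Z, SSSZ), add(Z, Z))))))))
  →18  S(S(S(S(S(add(add(SZ, add(Z, Z)), mul(SZ, add(add(Z, SSSZ), add(Z, Z)))))))))
  →19  S(S(S(S(S(add(S(add(Z, add(Z, Z))), mul(SZ, add(add(Z, SSSZ), add(Z, Z)))))))))
  →20  S(S(S(S(S(S(add(add(Z, add(Z, Z)), mul(SZ, add(add(Z, SSSZ), add(Z, Z))))))))))
  →21  S(S(S(S(S(S(add(add(Z, Z), mul(SZ, add(add(Z, SSSZ), add(Z, Z))))))))))
  →22  S(S(S(S(S(S(add(Z, mul(SZ, add(add(Z, SSSZ), add(Z, Z))))))))))
  →23  S(S(S(S(S(S(mul(SZ, add(add(Z, SSSZ), add(Z, Z)))))))))
  →24  S(S(S(S(S(S(add(add(add(Z, SSSZ), add(Z, Z)), mul(Z, add(add(Z, SSSZ), add(Z, Z))))))))))
  →25  S(S(S(S(S(S(add(add(SSSZ, add(Z, Z)), mul(Z, add(add(Z, SSSZ), add(Z, Z))))))))))
  →26  S(S(S(S(S(S(add(S(add(SSZ, add(Z, Z))), mul(Z, add(add(Z, SSSZ), add(Z, Z))))))))))
  →27  S(S(S(S(S(S(S(add(add(SSZ, add(Z, Z)), mul(Z, add(add(Z, SSSZ), add(Z, Z)))))))))))
  →28  S(S(S(S(S(S(S(add(S(add(SZ, add(Z, Z))), mul(Z, add(add(Z, SSSZ), add(Z, Z)))))))))))
  →29  S(S(S(S(S(S(S(S(add(add(SZ, add(Z, Z)), mul(Z, add(add(Z, SSSZ), add(Z, Z))))))))))))
  →30  S(S(S(S(S(S(S(S(add(S(add(Z, add(Z, Z))), mul(Z, add(add(Z, SSSZ), add(Z, Z))))))))))))
  →31  S(S(S(S(S(S(S(S(S(add(add(Z, add(Z, Z)), mul(Z, add(add(Z, SSSZ), add(Z, Z)))))))))))))
  →32  S(S(S(S(S(S(S(S(S(add(add(Z, Z), mul(Z, add(add(Z, SSSZ), add(Z, Z)))))))))))))
  →33  S(S(S(S(S(S(S(S(S(add(Z, mul(Z, add(add(Z, SSSZ), add(Z, Z)))))))))))))
  →34  S(S(S(S(S(S(S(S(S(mul(Z, add(add(Z, SSSZ), add(Z, Z))))))))))))
  →35  S^9(Z)

Answer: normal form = S^9(Z)  (in 35 steps)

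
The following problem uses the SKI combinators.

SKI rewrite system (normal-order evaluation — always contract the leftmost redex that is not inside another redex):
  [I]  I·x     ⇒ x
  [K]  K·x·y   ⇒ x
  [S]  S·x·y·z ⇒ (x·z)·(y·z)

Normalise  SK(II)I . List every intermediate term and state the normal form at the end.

  start: SK(II)I
  [1] KI(III)
  [2] I

Answer: normal form = I  (in 2 steps)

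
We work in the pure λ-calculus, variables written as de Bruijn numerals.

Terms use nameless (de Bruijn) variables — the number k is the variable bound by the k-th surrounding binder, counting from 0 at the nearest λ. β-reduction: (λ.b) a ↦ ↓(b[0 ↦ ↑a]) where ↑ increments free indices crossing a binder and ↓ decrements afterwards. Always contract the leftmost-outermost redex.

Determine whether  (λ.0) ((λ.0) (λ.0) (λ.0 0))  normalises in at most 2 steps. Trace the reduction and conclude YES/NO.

Answer: NO — after 2 steps the term is (λ.0) (λ.0 0), not yet normal

Reduction:
  start: (λ.0) ((λ.0) (λ.0) (λ.0 0))
  [1] (λ.0) (λ.0) (λ.0 0)
  [2] (λ.0) (λ.0 0)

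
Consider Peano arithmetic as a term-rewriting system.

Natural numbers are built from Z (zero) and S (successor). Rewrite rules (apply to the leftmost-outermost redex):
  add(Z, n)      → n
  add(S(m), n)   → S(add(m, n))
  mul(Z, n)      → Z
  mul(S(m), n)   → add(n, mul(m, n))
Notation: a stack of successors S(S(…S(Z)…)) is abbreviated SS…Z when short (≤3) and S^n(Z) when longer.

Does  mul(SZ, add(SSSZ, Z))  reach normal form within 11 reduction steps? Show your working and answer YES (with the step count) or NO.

Answer: YES — reaches normal form SSSZ in 10 ≤ 11 steps

Reduction:
  start: mul(SZ, add(SSSZ, Z))
  [1] add(add(SSSZ, Z), mul(Z, add(SSSZ, Z)))
  [2] add(S(add(SSZ, Z)), mul(Z, add(SSSZ, Z)))
  [3] S(add(add(SSZ, Z), mul(Z, add(SSSZ, Z))))
  [4] S(add(S(add(SZ, Z)), mul(Z, add(SSSZ, Z))))
  [5] S(S(add(add(SZ, Z), mul(Z, add(SSSZ, Z)))))
  [6] S(S(add(S(add(Z, Z)), mul(Z, add(SSSZ, Z)))))
  [7] S(S(S(add(add(Z, Z), mul(Z, add(SSSZ, Z))))))
  [8] S(S(S(add(Z, mul(Z, add(SSSZ, Z))))))
  [9] S(S(S(mul(Z, add(SSSZ, Z)))))
  [10] SSSZ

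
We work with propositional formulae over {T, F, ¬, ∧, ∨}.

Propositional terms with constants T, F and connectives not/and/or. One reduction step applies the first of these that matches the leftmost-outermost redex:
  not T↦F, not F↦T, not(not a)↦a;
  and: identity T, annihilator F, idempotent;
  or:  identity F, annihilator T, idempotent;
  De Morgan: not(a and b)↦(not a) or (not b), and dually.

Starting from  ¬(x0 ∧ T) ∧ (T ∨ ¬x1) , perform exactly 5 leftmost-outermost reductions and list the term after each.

  start: ¬(x0 ∧ T) ∧ (T ∨ ¬x1)
  step 1: (¬x0 ∨ ¬T) ∧ (T ∨ ¬x1)
  step 2: (¬x0 ∨ F) ∧ (T ∨ ¬x1)
  step 3: ¬x0 ∧ (T ∨ ¬x1)
  step 4: ¬x0 ∧ T
  step 5: ¬x0

Answer: after 5 steps: ¬x0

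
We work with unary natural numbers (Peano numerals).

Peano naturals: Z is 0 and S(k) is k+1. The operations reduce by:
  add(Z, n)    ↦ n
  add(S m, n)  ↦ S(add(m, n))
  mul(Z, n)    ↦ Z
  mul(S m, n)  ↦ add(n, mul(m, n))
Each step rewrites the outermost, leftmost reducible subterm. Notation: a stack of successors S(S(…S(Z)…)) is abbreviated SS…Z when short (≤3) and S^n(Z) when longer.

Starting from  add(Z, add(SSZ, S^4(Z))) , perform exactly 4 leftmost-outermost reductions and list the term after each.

Answer: after 4 steps: S^6(Z)

Working:
  start: add(Z, add(SSZ, S^4(Z)))
  →1  add(SSZ, S^4(Z))
  →2  S(add(SZ, S^4(Z)))
  →3  S(S(add(Z, S^4(Z))))
  →4  S^6(Z)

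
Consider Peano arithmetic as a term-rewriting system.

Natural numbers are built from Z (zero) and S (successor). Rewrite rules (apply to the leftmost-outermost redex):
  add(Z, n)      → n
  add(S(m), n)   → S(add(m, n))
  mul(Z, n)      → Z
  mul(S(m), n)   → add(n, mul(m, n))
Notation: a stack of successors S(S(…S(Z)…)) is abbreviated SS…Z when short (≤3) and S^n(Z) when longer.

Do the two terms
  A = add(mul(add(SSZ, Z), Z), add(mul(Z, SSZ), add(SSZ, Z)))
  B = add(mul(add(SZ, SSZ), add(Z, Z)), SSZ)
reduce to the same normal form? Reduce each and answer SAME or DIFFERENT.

Term A:
  start: add(mul(add(SSZ, Z), Z), add(mul(Z, SSZ), add(SSZ, Z)))
  →1  add(mul(S(add(SZ, Z)), Z), add(mul(Z, SSZ), add(SSZ, Z)))
  →2  add(add(Z, mul(add(SZ, Z), Z)), add(mul(Z, SSZ), add(SSZ, Z)))
  →3  add(mul(add(SZ, Z), Z), add(mul(Z, SSZ), add(SSZ, Z)))
  →4  add(mul(S(add(Z, Z)), Z), add(mul(Z, SSZ), add(SSZ, Z)))
  →5  add(add(Z, mul(add(Z, Z), Z)), add(mul(Z, SSZ), add(SSZ, Z)))
  →6  add(mul(add(Z, Z), Z), add(mul(Z, SSZ), add(SSZ, Z)))
  →7  add(mul(Z, Z), add(mul(Z, SSZ), add(SSZ, Z)))
  →8  add(Z, add(mul(Z, SSZ), add(SSZ, Z)))
  →9  add(mul(Z, SSZ), add(SSZ, Z))
  →10  add(Z, add(SSZ, Z))
  →11  add(SSZ, Z)
  →12  S(add(SZ, Z))
  →13  S(S(add(Z, Z)))
  →14  SSZ

Term B:
  start: add(mul(add(SZ, SSZ), add(Z, Z)), SSZ)
  →1  add(mul(S(add(Z, SSZ)), add(Z, Z)), SSZ)
  →2  add(add(add(Z, Z), mul(add(Z, SSZ), add(Z, Z))), SSZ)
  →3  add(add(Z, mul(add(Z, SSZ), add(Z, Z))), SSZ)
  →4  add(mul(add(Z, SSZ), add(Z, Z)), SSZ)
  →5  add(mul(SSZ, add(Z, Z)), SSZ)
  →6  add(add(add(Z, Z), mul(SZ, add(Z, Z))), SSZ)
  →7  add(add(Z, mul(SZ, add(Z, Z))), SSZ)
  →8  add(mul(SZ, add(Z, Z)), SSZ)
  →9  add(add(add(Z, Z), mul(Z, add(Z, Z))), SSZ)
  →10  add(add(Z, mul(Z, add(Z, Z))), SSZ)
  →11  add(mul(Z, add(Z, Z)), SSZ)
  →12  add(Z, SSZ)
  →13  SSZ

Answer: SAME — A ⇓ SSZ, B ⇓ SSZ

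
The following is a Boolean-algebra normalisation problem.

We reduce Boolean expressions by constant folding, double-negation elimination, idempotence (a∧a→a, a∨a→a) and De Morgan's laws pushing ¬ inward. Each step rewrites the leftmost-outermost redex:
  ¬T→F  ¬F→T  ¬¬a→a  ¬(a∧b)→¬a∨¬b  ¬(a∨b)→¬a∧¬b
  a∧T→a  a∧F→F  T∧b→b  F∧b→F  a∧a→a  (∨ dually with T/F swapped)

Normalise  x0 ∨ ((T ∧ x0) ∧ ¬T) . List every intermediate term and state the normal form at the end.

Answer: normal form = x0  (in 4 steps)

Working:
  start: x0 ∨ ((T ∧ x0) ∧ ¬T)
  →1  x0 ∨ (x0 ∧ ¬T)
  →2  x0 ∨ (x0 ∧ F)
  →3  x0 ∨ F
  →4  x0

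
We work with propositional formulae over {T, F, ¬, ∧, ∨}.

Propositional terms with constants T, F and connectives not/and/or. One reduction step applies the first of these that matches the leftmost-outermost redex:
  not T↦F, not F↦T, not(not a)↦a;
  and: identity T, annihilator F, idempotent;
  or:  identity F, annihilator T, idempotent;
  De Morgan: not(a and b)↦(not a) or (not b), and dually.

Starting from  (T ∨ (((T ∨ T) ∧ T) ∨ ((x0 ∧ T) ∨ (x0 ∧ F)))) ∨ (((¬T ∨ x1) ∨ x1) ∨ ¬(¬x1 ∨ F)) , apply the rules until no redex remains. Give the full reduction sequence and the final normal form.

Answer: normal form = T  (in 2 steps)

Working:
  start: (T ∨ (((T ∨ T) ∧ T) ∨ ((x0 ∧ T) ∨ (x0 ∧ F)))) ∨ (((¬T ∨ x1) ∨ x1) ∨ ¬(¬x1 ∨ F))
  →1  T ∨ (((¬T ∨ x1) ∨ x1) ∨ ¬(¬x1 ∨ F))
  →2  T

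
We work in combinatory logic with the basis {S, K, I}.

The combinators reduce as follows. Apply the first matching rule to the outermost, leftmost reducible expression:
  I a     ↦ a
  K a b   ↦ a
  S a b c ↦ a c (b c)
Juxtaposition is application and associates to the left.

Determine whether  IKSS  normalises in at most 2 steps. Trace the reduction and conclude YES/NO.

Answer: YES — reaches normal form S in 2 ≤ 2 steps

Reduction:
  start: IKSS
  →1  KSS
  →2  S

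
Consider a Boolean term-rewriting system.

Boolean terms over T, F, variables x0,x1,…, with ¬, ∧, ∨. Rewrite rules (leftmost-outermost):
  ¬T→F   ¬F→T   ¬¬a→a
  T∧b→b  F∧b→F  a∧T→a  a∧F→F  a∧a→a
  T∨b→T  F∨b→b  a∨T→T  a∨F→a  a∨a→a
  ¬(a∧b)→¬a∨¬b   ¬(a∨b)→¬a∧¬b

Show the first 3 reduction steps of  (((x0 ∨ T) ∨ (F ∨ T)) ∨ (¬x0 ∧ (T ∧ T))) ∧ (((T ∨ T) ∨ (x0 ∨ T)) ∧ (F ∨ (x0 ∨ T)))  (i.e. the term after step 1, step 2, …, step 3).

  start: (((x0 ∨ T) ∨ (F ∨ T)) ∨ (¬x0 ∧ (T ∧ T))) ∧ (((T ∨ T) ∨ (x0 ∨ T)) ∧ (F ∨ (x0 ∨ T)))
  step 1: ((T ∨ (F ∨ T)) ∨ (¬x0 ∧ (T ∧ T))) ∧ (((T ∨ T) ∨ (x0 ∨ T)) ∧ (F ∨ (x0 ∨ T)))
  step 2: (T ∨ (¬x0 ∧ (T ∧ T))) ∧ (((T ∨ T) ∨ (x0 ∨ T)) ∧ (F ∨ (x0 ∨ T)))
  step 3: T ∧ (((T ∨ T) ∨ (x0 ∨ T)) ∧ (F ∨ (x0 ∨ T)))

Answer: after 3 steps: T ∧ (((T ∨ T) ∨ (x0 ∨ T)) ∧ (F ∨ (x0 ∨ T)))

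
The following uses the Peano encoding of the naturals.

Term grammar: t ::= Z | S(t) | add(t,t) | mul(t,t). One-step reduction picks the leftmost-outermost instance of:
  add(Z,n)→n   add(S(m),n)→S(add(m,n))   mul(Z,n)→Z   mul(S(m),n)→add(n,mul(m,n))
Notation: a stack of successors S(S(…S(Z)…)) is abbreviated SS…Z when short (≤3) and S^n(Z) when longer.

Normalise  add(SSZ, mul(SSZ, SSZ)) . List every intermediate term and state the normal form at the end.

  start: add(SSZ, mul(SSZ, SSZ))
  [1] S(add(SZ, mul(SSZ, SSZ)))
  [2] S(S(add(Z, mul(SSZ, SSZ))))
  [3] S(S(mul(SSZ, SSZ)))
  [4] S(S(add(SSZ, mul(SZ, SSZ))))
  [5] S(S(S(add(SZ, mul(SZ, SSZ)))))
  [6] S(S(S(S(add(Z, mul(SZ, SSZ))))))
  [7] S(S(S(S(mul(SZ, SSZ)))))
  [8] S(S(S(S(add(SSZ, mul(Z, SSZ))))))
  [9] S(S(S(S(S(add(SZ, mul(Z, SSZ)))))))
  [10] S(S(S(S(S(S(add(Z, mul(Z, SSZ))))))))
  [11] S(S(S(S(S(S(mul(Z, SSZ)))))))
  [12] S^6(Z)

Answer: normal form = S^6(Z)  (in 12 steps)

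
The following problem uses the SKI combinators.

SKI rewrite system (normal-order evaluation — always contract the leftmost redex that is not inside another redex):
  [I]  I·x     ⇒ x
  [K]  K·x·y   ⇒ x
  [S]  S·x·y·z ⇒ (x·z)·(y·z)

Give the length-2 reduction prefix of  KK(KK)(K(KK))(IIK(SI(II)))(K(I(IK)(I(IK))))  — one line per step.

  start: KK(KK)(K(KK))(IIK(SI(II)))(K(I(IK)(I(IK))))
  [1] K(K(KK))(IIK(SI(II)))(K(I(IK)(I(IK))))
  [2] K(KK)(K(I(IK)(I(IK))))

Answer: after 2 steps: K(KK)(K(I(IK)(I(IK))))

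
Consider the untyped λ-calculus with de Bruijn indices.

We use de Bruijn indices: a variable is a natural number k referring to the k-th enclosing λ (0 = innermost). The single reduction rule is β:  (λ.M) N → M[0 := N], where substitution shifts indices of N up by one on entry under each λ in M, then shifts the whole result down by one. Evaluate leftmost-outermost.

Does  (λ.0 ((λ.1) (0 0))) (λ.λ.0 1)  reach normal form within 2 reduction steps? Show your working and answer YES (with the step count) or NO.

Answer: NO — after 2 steps the term is λ.0 ((λ.λ.λ.0 1) ((λ.λ.0 1) (λ.λ.0 1))), not yet normal

Reduction:
  start: (λ.0 ((λ.1) (0 0))) (λ.λ.0 1)
  [1] (λ.λ.0 1) ((λ.λ.λ.0 1) ((λ.λ.0 1) (λ.λ.0 1)))
  [2] λ.0 ((λ.λ.λ.0 1) ((λ.λ.0 1) (λ.λ.0 1)))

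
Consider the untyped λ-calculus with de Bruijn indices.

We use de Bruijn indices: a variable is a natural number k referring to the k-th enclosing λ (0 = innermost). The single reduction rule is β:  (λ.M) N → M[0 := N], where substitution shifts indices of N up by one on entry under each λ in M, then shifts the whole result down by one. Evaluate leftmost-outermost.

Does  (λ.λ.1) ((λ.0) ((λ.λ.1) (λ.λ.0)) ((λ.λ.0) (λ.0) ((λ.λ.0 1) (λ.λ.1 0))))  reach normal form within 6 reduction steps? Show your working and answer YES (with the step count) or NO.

  start: (λ.λ.1) ((λ.0) ((λ.λ.1) (λ.λ.0)) ((λ.λ.0) (λ.0) ((λ.λ.0 1) (λ.λ.1 0))))
  →1  λ.(λ.0) ((λ.λ.1) (λ.λ.0)) ((λ.λ.0) (λ.0) ((λ.λ.0 1) (λ.λ.1 0)))
  →2  λ.(λ.λ.1) (λ.λ.0) ((λ.λ.0) (λ.0) ((λ.λ.0 1) (λ.λ.1 0)))
  →3  λ.(λ.λ.λ.0) ((λ.λ.0) (λ.0) ((λ.λ.0 1) (λ.λ.1 0)))
  →4  λ.λ.λ.0

Answer: YES — reaches normal form λ.λ.λ.0 in 4 ≤ 6 steps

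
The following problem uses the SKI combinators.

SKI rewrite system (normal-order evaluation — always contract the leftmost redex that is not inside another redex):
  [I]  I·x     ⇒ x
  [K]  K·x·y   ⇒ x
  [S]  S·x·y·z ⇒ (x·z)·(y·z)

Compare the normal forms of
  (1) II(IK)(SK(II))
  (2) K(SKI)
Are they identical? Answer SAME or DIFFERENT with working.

Term A:
  start: II(IK)(SK(II))
  [1] I(IK)(SK(II))
  [2] IK(SK(II))
  [3] K(SK(II))
  [4] K(SKI)

Term B:
  start: K(SKI)

Answer: SAME — A ⇓ K(SKI), B ⇓ K(SKI)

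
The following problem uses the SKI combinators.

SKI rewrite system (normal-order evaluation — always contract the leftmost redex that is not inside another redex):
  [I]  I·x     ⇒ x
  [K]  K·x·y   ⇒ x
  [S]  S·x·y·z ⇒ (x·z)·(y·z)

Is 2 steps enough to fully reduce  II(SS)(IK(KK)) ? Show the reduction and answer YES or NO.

Answer: NO — after 2 steps the term is SS(IK(KK)), not yet normal

Working:
  start: II(SS)(IK(KK))
  [1] I(SS)(IK(KK))
  [2] SS(IK(KK))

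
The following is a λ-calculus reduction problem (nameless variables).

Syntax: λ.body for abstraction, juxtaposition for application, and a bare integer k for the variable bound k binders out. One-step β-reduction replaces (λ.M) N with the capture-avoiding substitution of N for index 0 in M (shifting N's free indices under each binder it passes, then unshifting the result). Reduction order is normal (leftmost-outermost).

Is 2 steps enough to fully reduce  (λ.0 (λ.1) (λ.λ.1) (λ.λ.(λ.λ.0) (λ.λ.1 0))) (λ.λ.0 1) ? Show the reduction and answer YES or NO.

Answer: NO — after 2 steps the term is (λ.0 (λ.λ.λ.0 1)) (λ.λ.1) (λ.λ.(λ.λ.0) (λ.λ.1 0)), not yet normal

Reduction:
  start: (λ.0 (λ.1) (λ.λ.1) (λ.λ.(λ.λ.0) (λ.λ.1 0))) (λ.λ.0 1)
  step 1: (λ.λ.0 1) (λ.λ.λ.0 1) (λ.λ.1) (λ.λ.(λ.λ.0) (λ.λ.1 0))
  step 2: (λ.0 (λ.λ.λ.0 1)) (λ.λ.1) (λ.λ.(λ.λ.0) (λ.λ.1 0))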